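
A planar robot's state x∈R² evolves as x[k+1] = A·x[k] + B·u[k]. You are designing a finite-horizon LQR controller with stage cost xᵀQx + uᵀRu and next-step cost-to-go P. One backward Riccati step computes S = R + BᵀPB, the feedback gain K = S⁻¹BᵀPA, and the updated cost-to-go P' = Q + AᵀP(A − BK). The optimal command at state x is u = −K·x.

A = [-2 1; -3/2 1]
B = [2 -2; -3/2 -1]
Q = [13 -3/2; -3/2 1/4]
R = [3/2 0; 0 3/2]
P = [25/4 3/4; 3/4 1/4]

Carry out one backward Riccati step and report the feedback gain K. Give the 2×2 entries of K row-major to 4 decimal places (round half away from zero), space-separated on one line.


BᵀP = [11.3750 1.1250; -13.2500 -1.7500]
S = R + BᵀPB = [3/2 0; 0 3/2] + [21.0625 -23.8750; -23.8750 28.2500] = [22.5625 -23.8750; -23.8750 29.7500]
BᵀPA = [-24.4375 12.5000; 29.1250 -15.0000]
K = S⁻¹·BᵀPA = [-0.3128 0.1358; 0.7280 -0.3952]
A−BK = [0.0815 -0.0621; -1.2411 0.8086]
AᵀP(A−BK) = [1.2166 -0.6706; -0.6706 0.3742]
P' = Q + AᵀP(A−BK) = [14.2166 -2.1706; -2.1706 0.6242]
tr(P') = 14.8408

-0.3128 0.1358 0.7280 -0.3952


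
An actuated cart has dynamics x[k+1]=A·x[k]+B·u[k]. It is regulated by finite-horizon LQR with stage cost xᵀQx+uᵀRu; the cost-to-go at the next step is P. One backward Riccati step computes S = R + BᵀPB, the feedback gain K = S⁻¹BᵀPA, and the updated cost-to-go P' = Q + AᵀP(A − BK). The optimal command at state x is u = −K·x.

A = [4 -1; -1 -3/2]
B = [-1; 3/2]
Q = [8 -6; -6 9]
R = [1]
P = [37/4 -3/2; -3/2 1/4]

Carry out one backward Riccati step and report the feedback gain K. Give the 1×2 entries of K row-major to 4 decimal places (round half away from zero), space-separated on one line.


-3.1265 0.5673

BᵀP = [-11.5000 1.8750]
S = R + BᵀPB = [1] + [14.3125] = [15.3125]
BᵀPA = [-47.8750 8.6875]
K = S⁻¹·BᵀPA = [-3.1265 0.5673]
A−BK = [0.8735 -0.4327; 3.6898 -2.3510]
AᵀP(A−BK) = [10.5673 -1.9633; -1.9633 0.3837]
P' = Q + AᵀP(A−BK) = [18.5673 -7.9633; -7.9633 9.3837]
tr(P') = 27.9510


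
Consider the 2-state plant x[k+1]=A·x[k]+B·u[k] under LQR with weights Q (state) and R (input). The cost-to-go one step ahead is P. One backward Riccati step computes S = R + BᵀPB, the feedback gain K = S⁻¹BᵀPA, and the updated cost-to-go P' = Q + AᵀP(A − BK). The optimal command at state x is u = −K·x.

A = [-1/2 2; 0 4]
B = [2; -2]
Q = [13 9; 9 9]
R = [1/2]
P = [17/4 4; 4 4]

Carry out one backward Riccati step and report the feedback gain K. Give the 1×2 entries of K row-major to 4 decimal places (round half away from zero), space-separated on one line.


BᵀP = [0.5000 0.0000]
S = R + BᵀPB = [1/2] + [1.0000] = [1.5000]
BᵀPA = [-0.2500 1.0000]
K = S⁻¹·BᵀPA = [-0.1667 0.6667]
A−BK = [-0.1667 0.6667; -0.3333 5.3333]
AᵀP(A−BK) = [1.0208 -12.0833; -12.0833 144.3333]
P' = Q + AᵀP(A−BK) = [14.0208 -3.0833; -3.0833 153.3333]
tr(P') = 167.3542

-0.1667 0.6667


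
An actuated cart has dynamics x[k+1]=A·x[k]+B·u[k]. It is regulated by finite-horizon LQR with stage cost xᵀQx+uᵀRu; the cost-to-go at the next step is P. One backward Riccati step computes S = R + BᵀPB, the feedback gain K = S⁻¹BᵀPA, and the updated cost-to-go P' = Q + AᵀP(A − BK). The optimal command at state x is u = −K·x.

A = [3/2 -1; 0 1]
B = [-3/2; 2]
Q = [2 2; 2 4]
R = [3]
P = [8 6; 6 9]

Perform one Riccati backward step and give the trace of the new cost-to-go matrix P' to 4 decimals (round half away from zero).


25.1429

BᵀP = [0.0000 9.0000]
S = R + BᵀPB = [3] + [18.0000] = [21.0000]
BᵀPA = [0.0000 9.0000]
K = S⁻¹·BᵀPA = [0.0000 0.4286]
A−BK = [1.5000 -0.3571; 0.0000 0.1429]
AᵀP(A−BK) = [18.0000 -3.0000; -3.0000 1.1429]
P' = Q + AᵀP(A−BK) = [20.0000 -1.0000; -1.0000 5.1429]
tr(P') = 25.1429


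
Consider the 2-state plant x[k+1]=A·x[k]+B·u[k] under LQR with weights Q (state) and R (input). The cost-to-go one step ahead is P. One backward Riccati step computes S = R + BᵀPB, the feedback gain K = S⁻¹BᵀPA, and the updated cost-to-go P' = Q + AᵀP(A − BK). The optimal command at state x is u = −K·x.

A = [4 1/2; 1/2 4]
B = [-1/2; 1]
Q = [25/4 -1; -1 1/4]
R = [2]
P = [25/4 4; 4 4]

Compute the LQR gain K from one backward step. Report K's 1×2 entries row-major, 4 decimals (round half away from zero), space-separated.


BᵀP = [0.8750 2.0000]
S = R + BᵀPB = [2] + [1.5625] = [3.5625]
BᵀPA = [4.5000 8.4375]
K = S⁻¹·BᵀPA = [1.2632 2.3684]
A−BK = [4.6316 1.6842; -0.7632 1.6316]
AᵀP(A−BK) = [111.3158 74.8421; 74.8421 61.5789]
P' = Q + AᵀP(A−BK) = [117.5658 73.8421; 73.8421 61.8289]
tr(P') = 179.3947

1.2632 2.3684


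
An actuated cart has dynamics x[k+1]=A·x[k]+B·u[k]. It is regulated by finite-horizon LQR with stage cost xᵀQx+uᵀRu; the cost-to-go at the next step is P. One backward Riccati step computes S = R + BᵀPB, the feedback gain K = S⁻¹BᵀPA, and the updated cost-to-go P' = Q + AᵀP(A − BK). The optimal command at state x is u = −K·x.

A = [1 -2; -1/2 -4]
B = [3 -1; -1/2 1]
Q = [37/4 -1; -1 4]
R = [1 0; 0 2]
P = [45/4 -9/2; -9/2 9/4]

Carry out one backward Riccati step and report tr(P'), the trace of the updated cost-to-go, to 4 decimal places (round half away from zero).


20.0688

BᵀP = [36.0000 -14.6250; -15.7500 6.7500]
S = R + BᵀPB = [1 0; 0 2] + [115.3125 -50.6250; -50.6250 22.5000] = [116.3125 -50.6250; -50.6250 24.5000]
BᵀPA = [43.3125 -13.5000; -19.1250 4.5000]
K = S⁻¹·BᵀPA = [0.3241 -0.3590; -0.1108 -0.5581]
A−BK = [-0.0833 -1.4812; -0.2271 -3.6214]
AᵀP(A−BK) = [0.1535 0.3747; 0.3747 6.6653]
P' = Q + AᵀP(A−BK) = [9.4035 -0.6253; -0.6253 10.6653]
tr(P') = 20.0688


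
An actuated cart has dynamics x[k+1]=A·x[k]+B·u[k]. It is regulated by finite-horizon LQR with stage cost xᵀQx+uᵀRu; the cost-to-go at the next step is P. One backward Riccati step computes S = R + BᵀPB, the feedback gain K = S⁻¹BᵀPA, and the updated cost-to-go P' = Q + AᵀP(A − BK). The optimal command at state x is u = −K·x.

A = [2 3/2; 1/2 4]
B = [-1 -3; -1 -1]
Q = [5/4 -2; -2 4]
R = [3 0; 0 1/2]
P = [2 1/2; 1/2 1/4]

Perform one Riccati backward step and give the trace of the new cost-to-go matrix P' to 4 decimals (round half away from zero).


BᵀP = [-2.5000 -0.7500; -6.5000 -1.7500]
S = R + BᵀPB = [3 0; 0 1/2] + [3.2500 8.2500; 8.2500 21.2500] = [6.2500 8.2500; 8.2500 21.7500]
BᵀPA = [-5.3750 -6.7500; -13.8750 -16.7500]
K = S⁻¹·BᵀPA = [-0.0359 -0.1271; -0.6243 -0.7219]
A−BK = [0.0912 -0.7928; -0.1602 3.1510]
AᵀP(A−BK) = [0.2072 0.1754; 0.1754 1.5502]
P' = Q + AᵀP(A−BK) = [1.4572 -1.8246; -1.8246 5.5502]
tr(P') = 7.0074

7.0074


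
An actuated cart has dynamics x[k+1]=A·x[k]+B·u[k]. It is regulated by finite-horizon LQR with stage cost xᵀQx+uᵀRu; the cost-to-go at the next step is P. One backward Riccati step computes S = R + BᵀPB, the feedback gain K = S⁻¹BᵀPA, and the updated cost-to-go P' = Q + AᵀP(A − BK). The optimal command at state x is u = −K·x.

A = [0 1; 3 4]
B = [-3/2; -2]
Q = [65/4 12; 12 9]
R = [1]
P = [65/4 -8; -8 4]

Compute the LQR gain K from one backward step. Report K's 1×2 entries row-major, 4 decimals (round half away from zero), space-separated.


BᵀP = [-8.3750 4.0000]
S = R + BᵀPB = [1] + [4.5625] = [5.5625]
BᵀPA = [12.0000 7.6250]
K = S⁻¹·BᵀPA = [2.1573 1.3708]
A−BK = [3.2360 3.0562; 7.3146 6.7416]
AᵀP(A−BK) = [10.1124 7.5506; 7.5506 5.7978]
P' = Q + AᵀP(A−BK) = [26.3624 19.5506; 19.5506 14.7978]
tr(P') = 41.1601

2.1573 1.3708


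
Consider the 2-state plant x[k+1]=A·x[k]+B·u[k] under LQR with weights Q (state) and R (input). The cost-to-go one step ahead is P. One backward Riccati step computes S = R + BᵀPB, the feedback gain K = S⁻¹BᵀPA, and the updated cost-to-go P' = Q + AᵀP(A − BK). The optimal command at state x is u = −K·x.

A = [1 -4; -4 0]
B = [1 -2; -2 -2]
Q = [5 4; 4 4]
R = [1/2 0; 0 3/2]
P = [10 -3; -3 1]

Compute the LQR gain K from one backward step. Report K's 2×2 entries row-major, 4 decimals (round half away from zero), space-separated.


BᵀP = [16.0000 -5.0000; -14.0000 4.0000]
S = R + BᵀPB = [1/2 0; 0 3/2] + [26.0000 -22.0000; -22.0000 20.0000] = [26.5000 -22.0000; -22.0000 21.5000]
BᵀPA = [36.0000 -64.0000; -30.0000 56.0000]
K = S⁻¹·BᵀPA = [1.3294 -1.6793; -0.0350 0.8863]
A−BK = [-0.3994 -0.5481; -1.4111 -1.5860]
AᵀP(A−BK) = [1.0904 -0.9563; -0.9563 2.8921]
P' = Q + AᵀP(A−BK) = [6.0904 3.0437; 3.0437 6.8921]
tr(P') = 12.9825

1.3294 -1.6793 -0.0350 0.8863


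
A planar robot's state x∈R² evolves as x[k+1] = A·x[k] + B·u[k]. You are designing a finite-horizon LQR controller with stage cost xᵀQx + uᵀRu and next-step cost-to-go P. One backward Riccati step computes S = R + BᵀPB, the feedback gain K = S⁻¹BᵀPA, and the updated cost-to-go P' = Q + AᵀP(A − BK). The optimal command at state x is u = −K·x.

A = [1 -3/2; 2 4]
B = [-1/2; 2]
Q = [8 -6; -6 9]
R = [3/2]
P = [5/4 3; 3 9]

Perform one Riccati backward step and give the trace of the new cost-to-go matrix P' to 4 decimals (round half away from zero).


BᵀP = [5.3750 16.5000]
S = R + BᵀPB = [3/2] + [30.3125] = [31.8125]
BᵀPA = [38.3750 57.9375]
K = S⁻¹·BᵀPA = [1.2063 1.8212]
A−BK = [1.6031 -0.5894; -0.4126 0.3576]
AᵀP(A−BK) = [2.9587 3.2358; 3.2358 5.2957]
P' = Q + AᵀP(A−BK) = [10.9587 -2.7642; -2.7642 14.2957]
tr(P') = 25.2544

25.2544


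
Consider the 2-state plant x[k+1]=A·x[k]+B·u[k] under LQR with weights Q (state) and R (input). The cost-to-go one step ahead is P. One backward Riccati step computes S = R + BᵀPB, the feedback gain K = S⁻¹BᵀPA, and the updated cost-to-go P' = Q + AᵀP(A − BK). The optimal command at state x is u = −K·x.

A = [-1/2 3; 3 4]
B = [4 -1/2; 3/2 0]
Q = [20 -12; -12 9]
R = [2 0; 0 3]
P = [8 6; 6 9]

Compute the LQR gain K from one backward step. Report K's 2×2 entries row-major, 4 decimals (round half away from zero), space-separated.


0.4580 1.2634 0.4779 0.3799

BᵀP = [41.0000 37.5000; -4.0000 -3.0000]
S = R + BᵀPB = [2 0; 0 3] + [220.2500 -20.5000; -20.5000 2.0000] = [222.2500 -20.5000; -20.5000 5.0000]
BᵀPA = [92.0000 273.0000; -7.0000 -24.0000]
K = S⁻¹·BᵀPA = [0.4580 1.2634; 0.4779 0.3799]
A−BK = [-2.0932 -1.8636; 2.3130 2.1049]
AᵀP(A−BK) = [26.2066 24.4276; 24.4276 24.2127]
P' = Q + AᵀP(A−BK) = [46.2066 12.4276; 12.4276 33.2127]
tr(P') = 79.4193


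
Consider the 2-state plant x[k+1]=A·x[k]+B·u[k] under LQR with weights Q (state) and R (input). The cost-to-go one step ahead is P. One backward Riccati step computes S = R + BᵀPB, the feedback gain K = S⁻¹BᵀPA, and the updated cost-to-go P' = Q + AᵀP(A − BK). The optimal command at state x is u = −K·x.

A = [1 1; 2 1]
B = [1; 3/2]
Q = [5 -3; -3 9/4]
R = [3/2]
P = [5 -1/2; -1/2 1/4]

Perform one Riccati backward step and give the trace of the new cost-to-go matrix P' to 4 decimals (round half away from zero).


9.5646

BᵀP = [4.2500 -0.1250]
S = R + BᵀPB = [3/2] + [4.0625] = [5.5625]
BᵀPA = [4.0000 4.1250]
K = S⁻¹·BᵀPA = [0.7191 0.7416]
A−BK = [0.2809 0.2584; 0.9213 -0.1124]
AᵀP(A−BK) = [1.1236 1.0337; 1.0337 1.1910]
P' = Q + AᵀP(A−BK) = [6.1236 -1.9663; -1.9663 3.4410]
tr(P') = 9.5646


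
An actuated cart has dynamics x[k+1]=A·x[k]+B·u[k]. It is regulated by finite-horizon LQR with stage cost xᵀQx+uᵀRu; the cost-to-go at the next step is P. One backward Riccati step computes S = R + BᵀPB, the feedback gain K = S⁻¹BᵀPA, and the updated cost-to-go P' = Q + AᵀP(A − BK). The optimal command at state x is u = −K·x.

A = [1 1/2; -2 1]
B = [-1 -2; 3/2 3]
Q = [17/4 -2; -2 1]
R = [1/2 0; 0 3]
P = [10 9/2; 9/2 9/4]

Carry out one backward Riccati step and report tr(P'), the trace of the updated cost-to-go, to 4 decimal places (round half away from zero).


10.9027

BᵀP = [-3.2500 -1.1250; -6.5000 -2.2500]
S = R + BᵀPB = [1/2 0; 0 3] + [1.5625 3.1250; 3.1250 6.2500] = [2.0625 3.1250; 3.1250 9.2500]
BᵀPA = [-1.0000 -2.7500; -2.0000 -5.5000]
K = S⁻¹·BᵀPA = [-0.3221 -0.8859; -0.1074 -0.2953]
A−BK = [0.4631 -0.9765; -1.1946 3.2148]
AᵀP(A−BK) = [0.4631 -0.9765; -0.9765 5.1896]
P' = Q + AᵀP(A−BK) = [4.7131 -2.9765; -2.9765 6.1896]
tr(P') = 10.9027


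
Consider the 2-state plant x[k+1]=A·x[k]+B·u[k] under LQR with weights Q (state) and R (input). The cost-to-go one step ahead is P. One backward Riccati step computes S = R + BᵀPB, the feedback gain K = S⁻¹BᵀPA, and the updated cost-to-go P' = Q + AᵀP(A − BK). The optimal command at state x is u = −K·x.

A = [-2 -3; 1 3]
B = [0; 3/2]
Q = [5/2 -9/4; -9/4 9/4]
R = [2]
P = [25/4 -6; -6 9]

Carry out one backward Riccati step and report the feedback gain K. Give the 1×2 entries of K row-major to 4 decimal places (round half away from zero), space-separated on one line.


1.4157 3.0337

BᵀP = [-9.0000 13.5000]
S = R + BᵀPB = [2] + [20.2500] = [22.2500]
BᵀPA = [31.5000 67.5000]
K = S⁻¹·BᵀPA = [1.4157 3.0337]
A−BK = [-2.0000 -3.0000; -1.1236 -1.5506]
AᵀP(A−BK) = [13.4045 22.9382; 22.9382 40.4747]
P' = Q + AᵀP(A−BK) = [15.9045 20.6882; 20.6882 42.7247]
tr(P') = 58.6292


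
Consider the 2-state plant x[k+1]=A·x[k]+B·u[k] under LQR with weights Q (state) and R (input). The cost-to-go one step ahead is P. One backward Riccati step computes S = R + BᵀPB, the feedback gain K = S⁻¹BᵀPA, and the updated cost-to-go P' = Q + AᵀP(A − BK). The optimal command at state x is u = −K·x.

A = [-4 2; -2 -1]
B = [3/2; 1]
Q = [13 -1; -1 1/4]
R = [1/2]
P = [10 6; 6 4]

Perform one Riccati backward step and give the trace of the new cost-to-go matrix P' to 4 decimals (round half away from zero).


BᵀP = [21.0000 13.0000]
S = R + BᵀPB = [1/2] + [44.5000] = [45.0000]
BᵀPA = [-110.0000 29.0000]
K = S⁻¹·BᵀPA = [-2.4444 0.6444]
A−BK = [-0.3333 1.0333; 0.4444 -1.6444]
AᵀP(A−BK) = [3.1111 -1.1111; -1.1111 1.3111]
P' = Q + AᵀP(A−BK) = [16.1111 -2.1111; -2.1111 1.5611]
tr(P') = 17.6722

17.6722


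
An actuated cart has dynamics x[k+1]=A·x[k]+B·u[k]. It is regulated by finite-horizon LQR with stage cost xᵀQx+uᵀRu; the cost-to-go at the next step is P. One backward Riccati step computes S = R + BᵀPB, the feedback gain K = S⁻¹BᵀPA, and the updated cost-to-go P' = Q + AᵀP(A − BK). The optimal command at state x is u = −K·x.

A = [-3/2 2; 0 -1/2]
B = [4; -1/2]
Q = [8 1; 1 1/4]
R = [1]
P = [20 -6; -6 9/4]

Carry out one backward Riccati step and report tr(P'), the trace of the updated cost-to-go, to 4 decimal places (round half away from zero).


BᵀP = [83.0000 -25.1250]
S = R + BᵀPB = [1] + [344.5625] = [345.5625]
BᵀPA = [-124.5000 178.5625]
K = S⁻¹·BᵀPA = [-0.3603 0.5167]
A−BK = [-0.0589 -0.0669; -0.1801 -0.2416]
AᵀP(A−BK) = [0.1449 -0.1671; -0.1671 0.2939]
P' = Q + AᵀP(A−BK) = [8.1449 0.8329; 0.8329 0.5439]
tr(P') = 8.6888

8.6888


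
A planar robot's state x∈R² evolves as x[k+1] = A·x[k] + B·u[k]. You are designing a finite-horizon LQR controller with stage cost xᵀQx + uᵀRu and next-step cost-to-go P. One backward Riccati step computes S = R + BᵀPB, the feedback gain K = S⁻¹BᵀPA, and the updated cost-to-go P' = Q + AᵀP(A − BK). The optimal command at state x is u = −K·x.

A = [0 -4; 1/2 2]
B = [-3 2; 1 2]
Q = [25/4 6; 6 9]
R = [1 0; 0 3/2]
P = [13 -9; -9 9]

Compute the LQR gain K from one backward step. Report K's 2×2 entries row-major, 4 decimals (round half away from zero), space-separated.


0.1216 1.4864 0.1667 0.2099

BᵀP = [-48.0000 36.0000; 8.0000 0.0000]
S = R + BᵀPB = [1 0; 0 3/2] + [180.0000 -24.0000; -24.0000 16.0000] = [181.0000 -24.0000; -24.0000 17.5000]
BᵀPA = [18.0000 264.0000; 0.0000 -32.0000]
K = S⁻¹·BᵀPA = [0.1216 1.4864; 0.1667 0.2099]
A−BK = [0.0313 0.0394; 0.0451 0.0938]
AᵀP(A−BK) = [0.0621 0.2448; 0.2448 2.3083]
P' = Q + AᵀP(A−BK) = [6.3121 6.2448; 6.2448 11.3083]
tr(P') = 17.6204


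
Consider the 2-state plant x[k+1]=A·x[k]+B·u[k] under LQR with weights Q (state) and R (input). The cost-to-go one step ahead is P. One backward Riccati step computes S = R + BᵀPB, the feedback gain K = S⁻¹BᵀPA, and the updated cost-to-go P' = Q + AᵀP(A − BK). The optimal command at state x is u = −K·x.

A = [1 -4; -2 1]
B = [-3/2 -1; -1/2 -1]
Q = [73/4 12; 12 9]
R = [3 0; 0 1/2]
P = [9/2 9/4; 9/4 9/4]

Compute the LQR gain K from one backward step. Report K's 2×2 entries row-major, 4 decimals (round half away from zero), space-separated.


BᵀP = [-7.8750 -4.5000; -6.7500 -4.5000]
S = R + BᵀPB = [3 0; 0 1/2] + [14.0625 12.3750; 12.3750 11.2500] = [17.0625 12.3750; 12.3750 11.7500]
BᵀPA = [1.1250 27.0000; 2.2500 22.5000]
K = S⁻¹·BᵀPA = [-0.3089 0.8198; 0.5168 1.0515]
A−BK = [1.0535 -1.7188; -1.6376 2.4614]
AᵀP(A−BK) = [3.6847 -5.5381; -5.5381 10.4569]
P' = Q + AᵀP(A−BK) = [21.9347 6.4619; 6.4619 19.4569]
tr(P') = 41.3916

-0.3089 0.8198 0.5168 1.0515


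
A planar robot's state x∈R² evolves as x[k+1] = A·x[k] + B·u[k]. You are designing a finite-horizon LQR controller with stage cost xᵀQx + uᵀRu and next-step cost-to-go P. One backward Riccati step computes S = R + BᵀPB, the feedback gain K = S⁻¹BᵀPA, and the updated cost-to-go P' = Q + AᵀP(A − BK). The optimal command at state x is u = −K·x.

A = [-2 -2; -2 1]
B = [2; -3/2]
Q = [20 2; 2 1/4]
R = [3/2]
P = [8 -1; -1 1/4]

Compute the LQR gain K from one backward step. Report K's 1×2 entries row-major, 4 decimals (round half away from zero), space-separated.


-0.7551 -0.9329

BᵀP = [17.5000 -2.3750]
S = R + BᵀPB = [3/2] + [38.5625] = [40.0625]
BᵀPA = [-30.2500 -37.3750]
K = S⁻¹·BᵀPA = [-0.7551 -0.9329]
A−BK = [-0.4899 -0.1342; -3.1326 -0.3994]
AᵀP(A−BK) = [2.1591 1.2793; 1.2793 1.3822]
P' = Q + AᵀP(A−BK) = [22.1591 3.2793; 3.2793 1.6322]
tr(P') = 23.7913


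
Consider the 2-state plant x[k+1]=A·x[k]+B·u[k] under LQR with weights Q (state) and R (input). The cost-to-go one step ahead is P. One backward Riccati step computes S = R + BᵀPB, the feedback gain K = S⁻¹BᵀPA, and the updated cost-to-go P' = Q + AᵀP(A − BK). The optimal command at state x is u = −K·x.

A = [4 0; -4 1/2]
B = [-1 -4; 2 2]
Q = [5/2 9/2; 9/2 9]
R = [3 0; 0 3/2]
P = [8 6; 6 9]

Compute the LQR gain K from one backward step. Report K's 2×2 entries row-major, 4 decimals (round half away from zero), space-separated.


BᵀP = [4.0000 12.0000; -20.0000 -6.0000]
S = R + BᵀPB = [3 0; 0 3/2] + [20.0000 8.0000; 8.0000 68.0000] = [23.0000 8.0000; 8.0000 69.5000]
BᵀPA = [-32.0000 6.0000; -56.0000 -3.0000]
K = S⁻¹·BᵀPA = [-1.1574 0.2874; -0.6725 -0.0762]
A−BK = [0.1525 -0.0176; -0.3402 0.0777]
AᵀP(A−BK) = [5.3021 -1.0733; -1.0733 0.2969]
P' = Q + AᵀP(A−BK) = [7.8021 3.4267; 3.4267 9.2969]
tr(P') = 17.0990

-1.1574 0.2874 -0.6725 -0.0762


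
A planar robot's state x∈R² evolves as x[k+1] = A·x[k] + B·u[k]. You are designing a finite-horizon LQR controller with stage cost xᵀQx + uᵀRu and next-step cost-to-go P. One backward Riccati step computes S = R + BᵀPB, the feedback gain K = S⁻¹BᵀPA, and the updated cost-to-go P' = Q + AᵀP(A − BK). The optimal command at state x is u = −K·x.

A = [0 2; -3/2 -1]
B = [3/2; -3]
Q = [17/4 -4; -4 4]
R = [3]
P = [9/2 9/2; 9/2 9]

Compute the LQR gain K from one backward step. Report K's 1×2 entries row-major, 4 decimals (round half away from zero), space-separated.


0.5664 0.1259

BᵀP = [-6.7500 -20.2500]
S = R + BᵀPB = [3] + [50.6250] = [53.6250]
BᵀPA = [30.3750 6.7500]
K = S⁻¹·BᵀPA = [0.5664 0.1259]
A−BK = [-0.8497 1.8112; 0.1993 -0.6224]
AᵀP(A−BK) = [3.0446 -3.8234; -3.8234 8.1503]
P' = Q + AᵀP(A−BK) = [7.2946 -7.8234; -7.8234 12.1503]
tr(P') = 19.4449


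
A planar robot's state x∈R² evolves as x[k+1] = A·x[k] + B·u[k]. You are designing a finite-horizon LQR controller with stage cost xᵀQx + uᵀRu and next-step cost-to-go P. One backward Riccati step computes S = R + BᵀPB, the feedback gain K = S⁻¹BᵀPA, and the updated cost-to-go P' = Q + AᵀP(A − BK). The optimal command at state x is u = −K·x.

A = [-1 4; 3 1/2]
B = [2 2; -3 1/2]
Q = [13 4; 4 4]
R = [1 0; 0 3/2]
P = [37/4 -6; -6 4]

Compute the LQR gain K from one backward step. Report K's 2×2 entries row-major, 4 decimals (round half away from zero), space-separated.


-0.7083 0.7075 -0.0833 0.5034

BᵀP = [36.5000 -24.0000; 15.5000 -10.0000]
S = R + BᵀPB = [1 0; 0 3/2] + [145.0000 61.0000; 61.0000 26.0000] = [146.0000 61.0000; 61.0000 27.5000]
BᵀPA = [-108.5000 134.0000; -45.5000 57.0000]
K = S⁻¹·BᵀPA = [-0.7083 0.7075; -0.0833 0.5034]
A−BK = [0.5833 1.5782; 0.9167 2.3707]
AᵀP(A−BK) = [0.6042 -0.3333; -0.3333 1.5034]
P' = Q + AᵀP(A−BK) = [13.6042 3.6667; 3.6667 5.5034]
tr(P') = 19.1076


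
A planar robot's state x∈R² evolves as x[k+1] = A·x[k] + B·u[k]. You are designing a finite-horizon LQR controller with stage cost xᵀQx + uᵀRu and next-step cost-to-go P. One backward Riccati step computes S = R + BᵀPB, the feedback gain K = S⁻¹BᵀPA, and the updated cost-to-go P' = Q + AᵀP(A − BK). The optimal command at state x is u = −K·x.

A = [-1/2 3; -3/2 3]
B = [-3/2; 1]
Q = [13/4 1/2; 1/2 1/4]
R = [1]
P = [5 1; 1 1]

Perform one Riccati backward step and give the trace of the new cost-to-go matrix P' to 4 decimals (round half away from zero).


35.9146

BᵀP = [-6.5000 -0.5000]
S = R + BᵀPB = [1] + [9.2500] = [10.2500]
BᵀPA = [4.0000 -21.0000]
K = S⁻¹·BᵀPA = [0.3902 -2.0488]
A−BK = [0.0854 -0.0732; -1.8902 5.0488]
AᵀP(A−BK) = [3.4390 -9.8049; -9.8049 28.9756]
P' = Q + AᵀP(A−BK) = [6.6890 -9.3049; -9.3049 29.2256]
tr(P') = 35.9146


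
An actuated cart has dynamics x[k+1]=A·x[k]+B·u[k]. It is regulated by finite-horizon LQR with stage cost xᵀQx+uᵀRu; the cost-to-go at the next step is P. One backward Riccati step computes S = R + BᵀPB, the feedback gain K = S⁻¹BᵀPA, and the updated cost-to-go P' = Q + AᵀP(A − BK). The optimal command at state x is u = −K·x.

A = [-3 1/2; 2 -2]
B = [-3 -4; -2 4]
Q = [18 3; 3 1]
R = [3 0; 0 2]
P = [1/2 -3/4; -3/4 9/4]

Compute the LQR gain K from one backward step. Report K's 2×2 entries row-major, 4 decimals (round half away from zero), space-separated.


BᵀP = [0.0000 -2.2500; -5.0000 12.0000]
S = R + BᵀPB = [3 0; 0 2] + [4.5000 -9.0000; -9.0000 68.0000] = [7.5000 -9.0000; -9.0000 70.0000]
BᵀPA = [-4.5000 4.5000; 39.0000 -26.5000]
K = S⁻¹·BᵀPA = [0.0811 0.1723; 0.5676 -0.3564]
A−BK = [-0.4865 -0.4088; -0.1081 -0.2297]
AᵀP(A−BK) = [0.7297 -0.3243; -0.3243 0.4046]
P' = Q + AᵀP(A−BK) = [18.7297 2.6757; 2.6757 1.4046]
tr(P') = 20.1343

0.0811 0.1723 0.5676 -0.3564


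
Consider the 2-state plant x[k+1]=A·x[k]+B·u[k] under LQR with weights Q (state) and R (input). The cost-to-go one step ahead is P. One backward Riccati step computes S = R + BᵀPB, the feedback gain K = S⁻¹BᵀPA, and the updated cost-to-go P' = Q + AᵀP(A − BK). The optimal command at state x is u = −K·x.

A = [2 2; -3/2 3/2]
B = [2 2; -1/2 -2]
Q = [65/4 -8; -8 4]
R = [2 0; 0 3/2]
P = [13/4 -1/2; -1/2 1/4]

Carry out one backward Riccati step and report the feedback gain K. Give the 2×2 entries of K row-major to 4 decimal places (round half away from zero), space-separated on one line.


BᵀP = [6.7500 -1.1250; 7.5000 -1.5000]
S = R + BᵀPB = [2 0; 0 3/2] + [14.0625 15.7500; 15.7500 18.0000] = [16.0625 15.7500; 15.7500 19.5000]
BᵀPA = [15.1875 11.8125; 17.2500 12.7500]
K = S⁻¹·BᵀPA = [0.3755 0.4532; 0.5813 0.2878]
A−BK = [0.0863 0.5180; -0.1496 2.3022]
AᵀP(A−BK) = [0.8317 0.5899; 0.5899 1.5396]
P' = Q + AᵀP(A−BK) = [17.0817 -7.4101; -7.4101 5.5396]
tr(P') = 22.6212

0.3755 0.4532 0.5813 0.2878


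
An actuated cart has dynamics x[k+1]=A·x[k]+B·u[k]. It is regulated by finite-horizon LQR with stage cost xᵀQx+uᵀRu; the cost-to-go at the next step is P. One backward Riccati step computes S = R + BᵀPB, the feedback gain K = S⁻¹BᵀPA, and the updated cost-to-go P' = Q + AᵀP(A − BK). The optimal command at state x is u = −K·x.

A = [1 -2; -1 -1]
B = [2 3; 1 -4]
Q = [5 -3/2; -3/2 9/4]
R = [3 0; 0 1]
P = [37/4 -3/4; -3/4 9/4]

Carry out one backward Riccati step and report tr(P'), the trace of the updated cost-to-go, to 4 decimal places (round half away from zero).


BᵀP = [17.7500 0.7500; 30.7500 -11.2500]
S = R + BᵀPB = [3 0; 0 1] + [36.2500 50.2500; 50.2500 137.2500] = [39.2500 50.2500; 50.2500 138.2500]
BᵀPA = [17.0000 -36.2500; 42.0000 -50.2500]
K = S⁻¹·BᵀPA = [0.0826 -0.8570; 0.2738 -0.0520]
A−BK = [0.0134 -0.1300; 0.0124 -0.3508]
AᵀP(A−BK) = [0.0972 -0.2479; -0.2479 2.5711]
P' = Q + AᵀP(A−BK) = [5.0972 -1.7479; -1.7479 4.8211]
tr(P') = 9.9183

9.9183


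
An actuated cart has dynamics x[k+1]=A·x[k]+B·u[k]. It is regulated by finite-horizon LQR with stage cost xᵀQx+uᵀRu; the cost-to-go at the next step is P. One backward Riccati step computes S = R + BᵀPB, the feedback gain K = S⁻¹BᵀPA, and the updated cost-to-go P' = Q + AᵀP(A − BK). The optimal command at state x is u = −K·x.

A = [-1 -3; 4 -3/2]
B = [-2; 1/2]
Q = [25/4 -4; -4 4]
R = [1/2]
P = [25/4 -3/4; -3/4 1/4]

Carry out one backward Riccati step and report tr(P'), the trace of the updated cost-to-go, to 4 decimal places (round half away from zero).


BᵀP = [-12.8750 1.6250]
S = R + BᵀPB = [1/2] + [26.5625] = [27.0625]
BᵀPA = [19.3750 36.1875]
K = S⁻¹·BᵀPA = [0.7159 1.3372]
A−BK = [0.4319 -0.3256; 3.6420 -2.1686]
AᵀP(A−BK) = [2.3788 -0.7829; -0.7829 1.6732]
P' = Q + AᵀP(A−BK) = [8.6288 -4.7829; -4.7829 5.6732]
tr(P') = 14.3020

14.3020


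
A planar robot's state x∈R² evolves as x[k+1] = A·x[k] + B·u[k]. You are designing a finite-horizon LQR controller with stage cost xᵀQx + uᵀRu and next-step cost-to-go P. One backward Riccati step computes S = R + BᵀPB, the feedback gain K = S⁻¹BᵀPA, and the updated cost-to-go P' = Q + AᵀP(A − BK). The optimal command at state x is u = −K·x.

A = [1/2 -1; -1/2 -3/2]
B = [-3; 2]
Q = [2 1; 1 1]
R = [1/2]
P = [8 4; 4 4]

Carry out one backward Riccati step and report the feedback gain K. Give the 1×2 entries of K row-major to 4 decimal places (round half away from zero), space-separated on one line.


-0.1481 0.5432

BᵀP = [-16.0000 -4.0000]
S = R + BᵀPB = [1/2] + [40.0000] = [40.5000]
BᵀPA = [-6.0000 22.0000]
K = S⁻¹·BᵀPA = [-0.1481 0.5432]
A−BK = [0.0556 0.6296; -0.2037 -2.5864]
AᵀP(A−BK) = [0.1111 1.2593; 1.2593 17.0494]
P' = Q + AᵀP(A−BK) = [2.1111 2.2593; 2.2593 18.0494]
tr(P') = 20.1605


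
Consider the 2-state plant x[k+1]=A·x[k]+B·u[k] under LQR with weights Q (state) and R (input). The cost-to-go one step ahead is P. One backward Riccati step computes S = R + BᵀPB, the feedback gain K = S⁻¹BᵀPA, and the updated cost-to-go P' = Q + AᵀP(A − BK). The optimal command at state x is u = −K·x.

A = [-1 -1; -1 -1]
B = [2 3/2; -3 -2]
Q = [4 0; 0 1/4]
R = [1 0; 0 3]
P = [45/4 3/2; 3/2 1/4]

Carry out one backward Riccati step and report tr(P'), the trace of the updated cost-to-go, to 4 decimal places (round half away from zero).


5.9612

BᵀP = [18.0000 2.2500; 13.8750 1.7500]
S = R + BᵀPB = [1 0; 0 3] + [29.2500 22.5000; 22.5000 17.3125] = [30.2500 22.5000; 22.5000 20.3125]
BᵀPA = [-20.2500 -20.2500; -15.6250 -15.6250]
K = S⁻¹·BᵀPA = [-0.5523 -0.5523; -0.1574 -0.1574]
A−BK = [0.3408 0.3408; -2.9718 -2.9718]
AᵀP(A−BK) = [0.8556 0.8556; 0.8556 0.8556]
P' = Q + AᵀP(A−BK) = [4.8556 0.8556; 0.8556 1.1056]
tr(P') = 5.9612


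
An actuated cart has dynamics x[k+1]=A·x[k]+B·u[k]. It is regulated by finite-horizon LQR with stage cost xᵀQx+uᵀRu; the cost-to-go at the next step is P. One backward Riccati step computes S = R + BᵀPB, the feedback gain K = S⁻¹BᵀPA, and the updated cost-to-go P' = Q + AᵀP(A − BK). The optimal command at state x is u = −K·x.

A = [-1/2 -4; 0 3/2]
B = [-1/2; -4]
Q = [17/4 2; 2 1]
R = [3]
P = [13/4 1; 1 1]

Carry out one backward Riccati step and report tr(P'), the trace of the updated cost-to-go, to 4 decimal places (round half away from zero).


BᵀP = [-5.6250 -4.5000]
S = R + BᵀPB = [3] + [20.8125] = [23.8125]
BᵀPA = [2.8125 15.7500]
K = S⁻¹·BᵀPA = [0.1181 0.6614]
A−BK = [-0.4409 -3.6693; 0.4724 4.1457]
AᵀP(A−BK) = [0.4803 3.8898; 3.8898 31.8327]
P' = Q + AᵀP(A−BK) = [4.7303 5.8898; 5.8898 32.8327]
tr(P') = 37.5630

37.5630


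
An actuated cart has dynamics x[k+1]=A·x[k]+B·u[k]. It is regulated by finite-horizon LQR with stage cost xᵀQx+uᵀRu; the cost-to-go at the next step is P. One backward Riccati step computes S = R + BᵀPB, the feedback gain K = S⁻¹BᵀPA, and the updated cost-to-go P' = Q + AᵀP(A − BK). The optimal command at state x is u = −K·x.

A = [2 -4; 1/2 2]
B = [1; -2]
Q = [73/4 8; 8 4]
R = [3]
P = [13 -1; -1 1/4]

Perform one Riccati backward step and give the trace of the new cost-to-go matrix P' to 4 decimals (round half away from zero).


BᵀP = [15.0000 -1.5000]
S = R + BᵀPB = [3] + [18.0000] = [21.0000]
BᵀPA = [29.2500 -63.0000]
K = S⁻¹·BᵀPA = [1.3929 -3.0000]
A−BK = [0.6071 -1.0000; 3.2857 -4.0000]
AᵀP(A−BK) = [9.3214 -18.0000; -18.0000 36.0000]
P' = Q + AᵀP(A−BK) = [27.5714 -10.0000; -10.0000 40.0000]
tr(P') = 67.5714

67.5714


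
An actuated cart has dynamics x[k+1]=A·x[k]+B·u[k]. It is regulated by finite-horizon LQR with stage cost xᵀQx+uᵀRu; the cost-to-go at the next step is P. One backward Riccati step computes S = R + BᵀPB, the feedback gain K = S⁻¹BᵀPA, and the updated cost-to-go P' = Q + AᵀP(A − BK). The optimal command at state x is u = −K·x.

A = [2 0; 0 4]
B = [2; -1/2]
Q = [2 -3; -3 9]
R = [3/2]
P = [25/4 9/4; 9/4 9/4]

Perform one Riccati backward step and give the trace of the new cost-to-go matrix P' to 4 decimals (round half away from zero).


BᵀP = [11.3750 3.3750]
S = R + BᵀPB = [3/2] + [21.0625] = [22.5625]
BᵀPA = [22.7500 13.5000]
K = S⁻¹·BᵀPA = [1.0083 0.5983]
A−BK = [-0.0166 -1.1967; 0.5042 4.2992]
AᵀP(A−BK) = [2.0609 4.3878; 4.3878 27.9224]
P' = Q + AᵀP(A−BK) = [4.0609 1.3878; 1.3878 36.9224]
tr(P') = 40.9834

40.9834


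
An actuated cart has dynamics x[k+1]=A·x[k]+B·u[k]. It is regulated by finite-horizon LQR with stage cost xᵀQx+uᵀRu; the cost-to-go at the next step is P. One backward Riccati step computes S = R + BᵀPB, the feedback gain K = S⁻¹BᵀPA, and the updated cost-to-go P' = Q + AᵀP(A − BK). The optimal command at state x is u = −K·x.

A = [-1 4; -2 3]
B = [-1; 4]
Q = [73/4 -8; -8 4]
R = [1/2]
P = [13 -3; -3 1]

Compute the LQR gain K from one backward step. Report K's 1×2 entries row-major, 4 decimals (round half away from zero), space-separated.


0.2056 -1.4766

BᵀP = [-25.0000 7.0000]
S = R + BᵀPB = [1/2] + [53.0000] = [53.5000]
BᵀPA = [11.0000 -79.0000]
K = S⁻¹·BᵀPA = [0.2056 -1.4766]
A−BK = [-0.7944 2.5234; -2.8224 8.9065]
AᵀP(A−BK) = [2.7383 -8.7570; -8.7570 28.3458]
P' = Q + AᵀP(A−BK) = [20.9883 -16.7570; -16.7570 32.3458]
tr(P') = 53.3341


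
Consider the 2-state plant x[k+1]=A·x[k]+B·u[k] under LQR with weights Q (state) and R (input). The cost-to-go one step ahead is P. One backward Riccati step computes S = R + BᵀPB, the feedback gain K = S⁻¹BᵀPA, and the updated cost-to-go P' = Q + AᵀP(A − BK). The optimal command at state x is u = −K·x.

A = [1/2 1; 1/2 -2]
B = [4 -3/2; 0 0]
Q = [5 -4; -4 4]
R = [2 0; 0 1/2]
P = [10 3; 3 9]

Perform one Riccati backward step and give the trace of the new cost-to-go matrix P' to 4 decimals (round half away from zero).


43.4712

BᵀP = [40.0000 12.0000; -15.0000 -4.5000]
S = R + BᵀPB = [2 0; 0 1/2] + [160.0000 -60.0000; -60.0000 22.5000] = [162.0000 -60.0000; -60.0000 23.0000]
BᵀPA = [26.0000 16.0000; -9.7500 -6.0000]
K = S⁻¹·BᵀPA = [0.1032 0.0635; -0.1548 -0.0952]
A−BK = [-0.1448 0.6032; 0.5000 -2.0000]
AᵀP(A−BK) = [2.0585 -8.0794; -8.0794 32.4127]
P' = Q + AᵀP(A−BK) = [7.0585 -12.0794; -12.0794 36.4127]
tr(P') = 43.4712


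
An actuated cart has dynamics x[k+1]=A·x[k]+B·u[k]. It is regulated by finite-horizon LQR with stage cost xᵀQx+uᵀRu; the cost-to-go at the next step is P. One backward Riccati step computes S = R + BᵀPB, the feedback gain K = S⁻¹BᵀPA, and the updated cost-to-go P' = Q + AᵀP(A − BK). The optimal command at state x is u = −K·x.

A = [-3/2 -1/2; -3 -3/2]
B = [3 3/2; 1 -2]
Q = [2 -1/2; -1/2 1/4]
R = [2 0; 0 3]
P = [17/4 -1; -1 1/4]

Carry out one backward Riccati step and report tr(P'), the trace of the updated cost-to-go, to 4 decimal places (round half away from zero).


2.5320

BᵀP = [11.7500 -2.7500; 8.3750 -2.0000]
S = R + BᵀPB = [2 0; 0 3] + [32.5000 23.1250; 23.1250 16.5625] = [34.5000 23.1250; 23.1250 19.5625]
BᵀPA = [-9.3750 -1.7500; -6.5625 -1.1875]
K = S⁻¹·BᵀPA = [-0.2258 -0.0483; -0.0686 -0.0036]
A−BK = [-0.7198 -0.3496; -2.9114 -1.4588]
AᵀP(A−BK) = [0.2458 0.0860; 0.0860 0.0362]
P' = Q + AᵀP(A−BK) = [2.2458 -0.4140; -0.4140 0.2862]
tr(P') = 2.5320


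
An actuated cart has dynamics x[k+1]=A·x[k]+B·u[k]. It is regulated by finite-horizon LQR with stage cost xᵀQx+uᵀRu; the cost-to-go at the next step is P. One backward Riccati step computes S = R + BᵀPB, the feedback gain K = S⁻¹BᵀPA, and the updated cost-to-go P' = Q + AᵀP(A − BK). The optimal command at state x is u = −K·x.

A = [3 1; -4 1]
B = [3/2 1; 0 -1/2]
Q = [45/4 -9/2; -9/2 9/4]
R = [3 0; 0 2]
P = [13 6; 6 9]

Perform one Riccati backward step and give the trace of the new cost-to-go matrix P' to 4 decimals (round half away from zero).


BᵀP = [19.5000 9.0000; 10.0000 1.5000]
S = R + BᵀPB = [3 0; 0 2] + [29.2500 15.0000; 15.0000 9.2500] = [32.2500 15.0000; 15.0000 11.2500]
BᵀPA = [22.5000 28.5000; 24.0000 11.5000]
K = S⁻¹·BᵀPA = [-0.7755 1.0748; 3.1673 -0.4109]
A−BK = [0.9959 -0.2014; -2.4163 0.7946]
AᵀP(A−BK) = [58.4327 -17.3224; -17.3224 8.0925]
P' = Q + AᵀP(A−BK) = [69.6827 -21.8224; -21.8224 10.3425]
tr(P') = 80.0252

80.0252


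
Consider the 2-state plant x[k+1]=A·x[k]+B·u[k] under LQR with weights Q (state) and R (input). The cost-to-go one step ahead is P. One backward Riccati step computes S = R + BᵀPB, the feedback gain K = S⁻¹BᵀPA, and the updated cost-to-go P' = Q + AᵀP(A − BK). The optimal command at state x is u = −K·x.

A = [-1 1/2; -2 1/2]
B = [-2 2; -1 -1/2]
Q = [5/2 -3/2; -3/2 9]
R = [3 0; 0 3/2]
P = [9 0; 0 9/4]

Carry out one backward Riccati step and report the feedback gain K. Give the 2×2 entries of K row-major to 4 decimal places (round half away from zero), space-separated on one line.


0.8680 -0.2576 0.3816 -0.0143

BᵀP = [-18.0000 -2.2500; 18.0000 -1.1250]
S = R + BᵀPB = [3 0; 0 3/2] + [38.2500 -34.8750; -34.8750 36.5625] = [41.2500 -34.8750; -34.8750 38.0625]
BᵀPA = [22.5000 -10.1250; -15.7500 8.4375]
K = S⁻¹·BᵀPA = [0.8680 -0.2576; 0.3816 -0.0143]
A−BK = [-0.0270 0.0135; -0.9412 0.2353]
AᵀP(A−BK) = [4.4785 -1.1804; -1.1804 0.3255]
P' = Q + AᵀP(A−BK) = [6.9785 -2.6804; -2.6804 9.3255]
tr(P') = 16.3041


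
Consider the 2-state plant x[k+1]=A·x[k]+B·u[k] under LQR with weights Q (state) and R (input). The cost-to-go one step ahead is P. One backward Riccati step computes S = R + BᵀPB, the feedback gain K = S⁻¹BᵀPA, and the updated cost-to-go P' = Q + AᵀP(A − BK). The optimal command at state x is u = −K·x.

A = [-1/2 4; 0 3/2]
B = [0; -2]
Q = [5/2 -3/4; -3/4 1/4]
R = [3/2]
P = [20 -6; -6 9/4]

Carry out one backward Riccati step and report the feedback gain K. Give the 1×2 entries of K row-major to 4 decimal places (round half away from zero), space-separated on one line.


-0.5714 3.9286

BᵀP = [12.0000 -4.5000]
S = R + BᵀPB = [3/2] + [9.0000] = [10.5000]
BᵀPA = [-6.0000 41.2500]
K = S⁻¹·BᵀPA = [-0.5714 3.9286]
A−BK = [-0.5000 4.0000; -1.1429 9.3571]
AᵀP(A−BK) = [1.5714 -11.9286; -11.9286 91.0089]
P' = Q + AᵀP(A−BK) = [4.0714 -12.6786; -12.6786 91.2589]
tr(P') = 95.3304


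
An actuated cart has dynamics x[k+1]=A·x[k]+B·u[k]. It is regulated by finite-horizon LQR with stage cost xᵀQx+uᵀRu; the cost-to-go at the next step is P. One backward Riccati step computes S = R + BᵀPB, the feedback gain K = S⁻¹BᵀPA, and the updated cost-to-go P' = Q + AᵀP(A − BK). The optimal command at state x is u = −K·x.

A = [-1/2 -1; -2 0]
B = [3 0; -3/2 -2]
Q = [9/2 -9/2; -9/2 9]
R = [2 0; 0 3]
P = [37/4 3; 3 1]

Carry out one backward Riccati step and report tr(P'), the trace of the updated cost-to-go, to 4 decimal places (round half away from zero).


14.3450

BᵀP = [23.2500 7.5000; -6.0000 -2.0000]
S = R + BᵀPB = [2 0; 0 3] + [58.5000 -15.0000; -15.0000 4.0000] = [60.5000 -15.0000; -15.0000 7.0000]
BᵀPA = [-26.6250 -23.2500; 7.0000 6.0000]
K = S⁻¹·BᵀPA = [-0.4099 -0.3665; 0.1215 0.0718]
A−BK = [0.7298 0.0995; -2.3719 -0.4062]
AᵀP(A−BK) = [0.5468 0.3645; 0.3645 0.2982]
P' = Q + AᵀP(A−BK) = [5.0468 -4.1355; -4.1355 9.2982]
tr(P') = 14.3450


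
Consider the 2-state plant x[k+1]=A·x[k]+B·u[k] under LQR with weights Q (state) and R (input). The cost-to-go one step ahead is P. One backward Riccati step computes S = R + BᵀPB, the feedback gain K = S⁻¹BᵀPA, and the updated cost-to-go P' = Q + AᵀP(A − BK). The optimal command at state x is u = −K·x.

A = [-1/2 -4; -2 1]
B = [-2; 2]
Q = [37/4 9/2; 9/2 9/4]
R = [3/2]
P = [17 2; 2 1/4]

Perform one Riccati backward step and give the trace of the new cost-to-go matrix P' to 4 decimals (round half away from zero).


19.0872

BᵀP = [-30.0000 -3.5000]
S = R + BᵀPB = [3/2] + [53.0000] = [54.5000]
BᵀPA = [22.0000 116.5000]
K = S⁻¹·BᵀPA = [0.4037 2.1376]
A−BK = [0.3073 0.2752; -2.8073 -3.2752]
AᵀP(A−BK) = [0.3693 1.4725; 1.4725 7.2179]
P' = Q + AᵀP(A−BK) = [9.6193 5.9725; 5.9725 9.4679]
tr(P') = 19.0872


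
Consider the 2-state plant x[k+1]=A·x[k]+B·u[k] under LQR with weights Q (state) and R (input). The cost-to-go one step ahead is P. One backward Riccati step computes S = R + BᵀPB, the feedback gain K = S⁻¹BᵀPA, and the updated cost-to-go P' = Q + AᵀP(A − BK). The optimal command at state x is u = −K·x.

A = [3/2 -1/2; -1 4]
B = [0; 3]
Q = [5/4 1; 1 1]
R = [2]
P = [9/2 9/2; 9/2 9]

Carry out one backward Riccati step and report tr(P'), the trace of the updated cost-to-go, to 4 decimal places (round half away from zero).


BᵀP = [13.5000 27.0000]
S = R + BᵀPB = [2] + [81.0000] = [83.0000]
BᵀPA = [-6.7500 101.2500]
K = S⁻¹·BᵀPA = [-0.0813 1.2199]
A−BK = [1.5000 -0.5000; -0.7560 0.3404]
AᵀP(A−BK) = [5.0761 -1.8908; -1.8908 3.6122]
P' = Q + AᵀP(A−BK) = [6.3261 -0.8908; -0.8908 4.6122]
tr(P') = 10.9383

10.9383


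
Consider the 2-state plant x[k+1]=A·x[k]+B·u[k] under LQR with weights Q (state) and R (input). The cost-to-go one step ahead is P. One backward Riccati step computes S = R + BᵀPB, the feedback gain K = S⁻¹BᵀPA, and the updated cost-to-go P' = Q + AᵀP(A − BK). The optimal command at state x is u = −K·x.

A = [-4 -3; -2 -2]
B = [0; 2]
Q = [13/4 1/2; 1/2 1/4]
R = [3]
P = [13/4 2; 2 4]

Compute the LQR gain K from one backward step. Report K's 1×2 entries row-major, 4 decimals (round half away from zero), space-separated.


-1.6842 -1.4737

BᵀP = [4.0000 8.0000]
S = R + BᵀPB = [3] + [16.0000] = [19.0000]
BᵀPA = [-32.0000 -28.0000]
K = S⁻¹·BᵀPA = [-1.6842 -1.4737]
A−BK = [-4.0000 -3.0000; 1.3684 0.9474]
AᵀP(A−BK) = [46.1053 35.8421; 35.8421 27.9868]
P' = Q + AᵀP(A−BK) = [49.3553 36.3421; 36.3421 28.2368]
tr(P') = 77.5921


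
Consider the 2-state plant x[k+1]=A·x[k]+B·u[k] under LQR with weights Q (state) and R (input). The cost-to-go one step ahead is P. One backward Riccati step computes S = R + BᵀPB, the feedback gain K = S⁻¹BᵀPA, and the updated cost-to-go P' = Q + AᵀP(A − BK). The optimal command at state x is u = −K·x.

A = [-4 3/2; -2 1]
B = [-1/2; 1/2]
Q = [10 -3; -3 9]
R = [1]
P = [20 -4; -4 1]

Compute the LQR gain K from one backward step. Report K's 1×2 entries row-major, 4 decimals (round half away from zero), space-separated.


BᵀP = [-12.0000 2.5000]
S = R + BᵀPB = [1] + [7.2500] = [8.2500]
BᵀPA = [43.0000 -15.5000]
K = S⁻¹·BᵀPA = [5.2121 -1.8788]
A−BK = [-1.3939 0.5606; -4.6061 1.9394]
AᵀP(A−BK) = [35.8788 -13.2121; -13.2121 4.8788]
P' = Q + AᵀP(A−BK) = [45.8788 -16.2121; -16.2121 13.8788]
tr(P') = 59.7576

5.2121 -1.8788
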